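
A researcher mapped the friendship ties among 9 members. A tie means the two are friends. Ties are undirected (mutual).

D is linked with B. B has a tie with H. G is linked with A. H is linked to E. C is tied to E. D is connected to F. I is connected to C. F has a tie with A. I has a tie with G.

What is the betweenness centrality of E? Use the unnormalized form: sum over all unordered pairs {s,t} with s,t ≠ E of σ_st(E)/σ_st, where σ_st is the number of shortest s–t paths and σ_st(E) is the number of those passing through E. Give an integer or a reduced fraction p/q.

Pairs whose geodesics pass through E — H–C: 1; H–I: 1; H–G: 1; C–D: 1; C–B: 1; I–B: 1.
All other pairs contribute 0.
Summing the contributions gives betweenness(E) = 6.

6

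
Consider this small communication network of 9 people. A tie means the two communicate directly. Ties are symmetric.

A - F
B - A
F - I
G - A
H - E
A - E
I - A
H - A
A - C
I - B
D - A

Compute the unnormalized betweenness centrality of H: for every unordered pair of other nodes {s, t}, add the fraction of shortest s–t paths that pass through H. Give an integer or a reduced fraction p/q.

No shortest path between any pair of other nodes passes through H.
Summing the contributions gives betweenness(H) = 0.

0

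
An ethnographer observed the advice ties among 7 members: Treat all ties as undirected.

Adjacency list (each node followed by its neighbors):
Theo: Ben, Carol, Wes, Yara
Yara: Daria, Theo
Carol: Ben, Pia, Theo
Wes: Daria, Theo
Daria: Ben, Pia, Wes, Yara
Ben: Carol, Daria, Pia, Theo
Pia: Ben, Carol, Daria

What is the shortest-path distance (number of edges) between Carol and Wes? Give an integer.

2

One shortest route is Carol – Theo – Wes, which uses 2 edges, and Carol and Wes are not directly tied, so nothing shorter exists. So d(Carol,Wes) = 2.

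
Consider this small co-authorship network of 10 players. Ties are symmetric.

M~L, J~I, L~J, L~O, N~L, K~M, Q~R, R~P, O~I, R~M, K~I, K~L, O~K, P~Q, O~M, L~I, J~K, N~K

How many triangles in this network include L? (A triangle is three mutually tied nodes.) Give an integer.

8

L's neighbors: I, J, K, M, N, and O.
Neighbor pairs that are themselves tied: L–I–J; L–I–K; L–I–O; L–J–K; L–K–M; L–K–N; L–K–O; L–M–O. Each forms one triangle with L, for 8 in total.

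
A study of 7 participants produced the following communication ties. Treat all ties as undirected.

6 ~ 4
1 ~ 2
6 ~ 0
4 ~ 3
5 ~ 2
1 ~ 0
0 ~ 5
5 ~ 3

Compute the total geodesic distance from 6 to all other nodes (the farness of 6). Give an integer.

11

Distances from 6: 0:1, 1:2, 2:3, 3:2, 4:1, 5:2.
Sum = 1 + 2 + 3 + 2 + 1 + 2 = 11.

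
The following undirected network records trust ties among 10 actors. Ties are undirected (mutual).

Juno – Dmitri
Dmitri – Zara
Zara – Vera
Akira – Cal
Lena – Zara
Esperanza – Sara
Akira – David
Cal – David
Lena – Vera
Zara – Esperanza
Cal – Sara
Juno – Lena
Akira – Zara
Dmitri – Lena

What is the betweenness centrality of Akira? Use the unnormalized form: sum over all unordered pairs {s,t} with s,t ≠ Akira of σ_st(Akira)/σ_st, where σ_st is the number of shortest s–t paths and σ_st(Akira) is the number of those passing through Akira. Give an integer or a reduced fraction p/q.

Pairs whose geodesics pass through Akira — Vera–Cal: 1; Vera–David: 1; Zara–Cal: 1; Zara–David: 1; Lena–Cal: 1; Lena–David: 1; Juno–Cal: 2/2; Juno–David: 2/2; Dmitri–Cal: 1; Dmitri–David: 1; Esperanza–David: 1/2.
All other pairs contribute 0.
Summing the contributions gives betweenness(Akira) = 21/2.

21/2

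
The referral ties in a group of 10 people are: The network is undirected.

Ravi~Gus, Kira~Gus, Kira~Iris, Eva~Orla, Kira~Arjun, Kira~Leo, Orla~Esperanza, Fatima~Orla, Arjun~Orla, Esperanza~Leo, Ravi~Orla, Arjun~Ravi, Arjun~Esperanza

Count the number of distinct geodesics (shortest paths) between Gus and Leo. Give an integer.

The shortest distance is 2, and the only length-2 path is Gus–Kira–Leo. So there is exactly 1 shortest path.

1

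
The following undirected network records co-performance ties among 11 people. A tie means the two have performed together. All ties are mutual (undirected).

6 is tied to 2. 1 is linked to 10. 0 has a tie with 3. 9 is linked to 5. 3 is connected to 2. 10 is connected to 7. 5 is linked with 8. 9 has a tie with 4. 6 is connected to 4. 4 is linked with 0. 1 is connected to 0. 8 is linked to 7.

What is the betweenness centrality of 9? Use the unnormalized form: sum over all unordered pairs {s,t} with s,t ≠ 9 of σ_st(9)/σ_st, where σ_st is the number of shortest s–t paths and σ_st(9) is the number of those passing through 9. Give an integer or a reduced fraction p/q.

Pairs whose geodesics pass through 9 — 6–5: 1; 6–8: 1; 6–7: 1/2; 4–5: 1; 4–8: 1; 4–7: 1/2; 5–1: 1/2; 5–0: 1; 5–3: 1; 5–2: 1; 8–0: 1/2; 8–3: 1/2; 8–2: 1.
All other pairs contribute 0.
Summing the contributions gives betweenness(9) = 21/2.

21/2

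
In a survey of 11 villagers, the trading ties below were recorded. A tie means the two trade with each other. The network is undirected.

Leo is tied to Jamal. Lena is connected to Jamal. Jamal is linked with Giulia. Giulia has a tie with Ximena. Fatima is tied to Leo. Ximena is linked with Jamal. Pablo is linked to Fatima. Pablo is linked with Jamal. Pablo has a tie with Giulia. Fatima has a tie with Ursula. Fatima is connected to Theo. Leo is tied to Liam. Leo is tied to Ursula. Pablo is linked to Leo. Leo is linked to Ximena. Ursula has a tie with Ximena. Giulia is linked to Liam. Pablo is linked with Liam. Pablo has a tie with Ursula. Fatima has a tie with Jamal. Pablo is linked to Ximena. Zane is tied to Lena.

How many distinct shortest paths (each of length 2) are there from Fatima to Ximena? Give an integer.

The shortest distance is 2. The length-2 paths are: Fatima–Pablo–Ximena; Fatima–Ursula–Ximena; Fatima–Leo–Ximena; Fatima–Jamal–Ximena.
That gives 4 distinct shortest paths.

4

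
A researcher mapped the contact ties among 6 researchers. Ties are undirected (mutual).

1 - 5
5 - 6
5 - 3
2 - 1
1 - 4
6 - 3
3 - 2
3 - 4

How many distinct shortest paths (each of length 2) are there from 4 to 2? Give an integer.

2

The shortest distance is 2. The length-2 paths are: 4–1–2; 4–3–2.
That gives 2 distinct shortest paths.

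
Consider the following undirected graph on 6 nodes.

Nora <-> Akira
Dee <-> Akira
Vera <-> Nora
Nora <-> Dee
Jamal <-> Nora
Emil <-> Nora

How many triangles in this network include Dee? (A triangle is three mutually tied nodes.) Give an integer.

Dee's neighbors: Akira and Nora.
Neighbor pairs that are themselves tied: Dee–Akira–Nora. Each forms one triangle with Dee, for 1 in total.

1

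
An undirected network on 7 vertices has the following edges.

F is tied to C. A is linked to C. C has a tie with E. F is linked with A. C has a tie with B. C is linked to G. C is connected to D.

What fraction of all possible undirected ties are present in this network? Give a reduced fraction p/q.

There are 7 edges and 7 nodes, so the maximum possible is C(7,2) = 21.
Density = 7/21 = 1/3.

1/3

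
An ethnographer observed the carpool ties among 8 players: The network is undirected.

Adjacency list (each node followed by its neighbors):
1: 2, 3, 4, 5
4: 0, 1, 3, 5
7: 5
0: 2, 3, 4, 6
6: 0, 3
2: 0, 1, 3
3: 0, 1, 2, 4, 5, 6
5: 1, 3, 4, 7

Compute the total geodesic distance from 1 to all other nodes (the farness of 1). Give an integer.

10

Distances from 1: 0:2, 2:1, 3:1, 4:1, 5:1, 6:2, 7:2.
Sum = 2 + 1 + 1 + 1 + 1 + 2 + 2 = 10.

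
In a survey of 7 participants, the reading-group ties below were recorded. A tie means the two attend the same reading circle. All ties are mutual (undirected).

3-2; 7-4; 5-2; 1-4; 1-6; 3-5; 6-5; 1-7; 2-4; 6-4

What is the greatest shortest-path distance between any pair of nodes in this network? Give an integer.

3

Eccentricity of each node (its greatest distance to any other): 1:3, 2:2, 3:3, 4:2, 5:3, 6:2, 7:3.
The maximum eccentricity is 3, realized for instance by the pair 1–3 via 1 – 4 – 2 – 3. So the diameter is 3.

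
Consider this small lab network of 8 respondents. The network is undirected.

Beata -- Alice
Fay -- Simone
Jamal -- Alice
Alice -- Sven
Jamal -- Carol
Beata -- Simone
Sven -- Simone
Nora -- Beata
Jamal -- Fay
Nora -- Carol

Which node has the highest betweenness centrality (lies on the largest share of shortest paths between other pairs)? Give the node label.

Jamal

Unnormalized betweenness of each node: Alice:4, Beata:9/2, Carol:3/2, Fay:3/2, Jamal:5, Nora:3/2, Simone:7/2, Sven:1/2.
Jamal has the largest value, 5, making it the main broker — the node through which the most shortest paths run.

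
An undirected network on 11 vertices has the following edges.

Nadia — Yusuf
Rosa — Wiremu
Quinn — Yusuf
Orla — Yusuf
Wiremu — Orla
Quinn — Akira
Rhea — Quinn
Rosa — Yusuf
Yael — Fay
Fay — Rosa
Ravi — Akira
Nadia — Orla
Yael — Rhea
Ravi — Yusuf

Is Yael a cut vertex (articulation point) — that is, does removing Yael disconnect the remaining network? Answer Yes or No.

No

Even without Yael, every remaining node can still reach every other (the residual graph is connected), so Yael is not a cut vertex.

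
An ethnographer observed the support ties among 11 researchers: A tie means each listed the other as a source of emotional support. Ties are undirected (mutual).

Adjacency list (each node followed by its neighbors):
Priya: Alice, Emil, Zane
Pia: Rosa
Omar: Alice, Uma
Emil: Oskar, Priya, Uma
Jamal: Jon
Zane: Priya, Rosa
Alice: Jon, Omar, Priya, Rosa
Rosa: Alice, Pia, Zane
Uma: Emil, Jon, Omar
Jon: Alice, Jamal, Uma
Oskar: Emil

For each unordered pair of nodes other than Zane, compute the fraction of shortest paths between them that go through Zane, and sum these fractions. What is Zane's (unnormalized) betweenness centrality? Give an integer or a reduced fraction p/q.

Pairs whose geodesics pass through Zane — Emil–Rosa: 1/2; Emil–Pia: 1/2; Rosa–Priya: 1/2; Rosa–Oskar: 1/2; Priya–Pia: 1/2; Pia–Oskar: 1/2.
All other pairs contribute 0.
Summing the contributions gives betweenness(Zane) = 3.

3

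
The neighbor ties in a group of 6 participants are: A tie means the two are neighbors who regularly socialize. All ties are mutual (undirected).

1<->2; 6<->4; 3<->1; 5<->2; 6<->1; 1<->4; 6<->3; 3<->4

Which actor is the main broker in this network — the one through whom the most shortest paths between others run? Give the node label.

Unnormalized betweenness of each node: 1:6, 2:4, 3:0, 4:0, 5:0, 6:0.
1 has the largest value, 6, making it the main broker — the node through which the most shortest paths run.

1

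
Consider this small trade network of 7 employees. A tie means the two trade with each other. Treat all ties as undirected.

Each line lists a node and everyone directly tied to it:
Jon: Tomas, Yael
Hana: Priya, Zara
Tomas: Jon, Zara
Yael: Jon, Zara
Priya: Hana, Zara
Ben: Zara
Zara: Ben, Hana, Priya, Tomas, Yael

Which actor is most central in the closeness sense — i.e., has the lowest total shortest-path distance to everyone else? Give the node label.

Zara

Farness (sum of distances to all others) for each node — Ben:12, Hana:11, Jon:13, Priya:11, Tomas:10, Yael:10, Zara:7.
The smallest farness is 7, for Zara, so Zara has the highest closeness.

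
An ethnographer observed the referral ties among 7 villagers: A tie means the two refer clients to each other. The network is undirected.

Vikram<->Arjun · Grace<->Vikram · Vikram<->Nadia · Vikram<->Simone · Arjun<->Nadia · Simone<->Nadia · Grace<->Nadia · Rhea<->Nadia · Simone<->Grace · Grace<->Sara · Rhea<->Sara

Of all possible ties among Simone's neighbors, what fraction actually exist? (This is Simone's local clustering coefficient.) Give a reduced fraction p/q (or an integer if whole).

1

Simone's neighbors: Grace, Nadia, and Vikram (k = 3).
Possible neighbor pairs: C(3,2) = 3. Edges among them: Grace–Nadia, Grace–Vikram, Nadia–Vikram → e = 3.
Clustering(Simone) = 3/3 = 1.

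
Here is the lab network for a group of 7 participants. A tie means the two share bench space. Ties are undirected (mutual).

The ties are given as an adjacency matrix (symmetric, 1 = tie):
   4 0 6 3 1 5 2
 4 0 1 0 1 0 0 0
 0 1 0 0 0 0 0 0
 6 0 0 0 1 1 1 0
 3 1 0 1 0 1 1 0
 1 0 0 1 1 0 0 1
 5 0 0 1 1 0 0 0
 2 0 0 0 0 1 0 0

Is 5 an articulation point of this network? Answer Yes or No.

Even without 5, every remaining node can still reach every other (the residual graph is connected), so 5 is not a cut vertex.

No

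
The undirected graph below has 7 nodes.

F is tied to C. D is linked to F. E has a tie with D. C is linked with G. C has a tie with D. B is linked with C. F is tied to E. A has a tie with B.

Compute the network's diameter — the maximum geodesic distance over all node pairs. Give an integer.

Eccentricity of each node (its greatest distance to any other): A:4, B:3, C:2, D:3, E:4, F:3, G:3.
The maximum eccentricity is 4, realized for instance by the pair E–A via E – D – C – B – A. So the diameter is 4.

4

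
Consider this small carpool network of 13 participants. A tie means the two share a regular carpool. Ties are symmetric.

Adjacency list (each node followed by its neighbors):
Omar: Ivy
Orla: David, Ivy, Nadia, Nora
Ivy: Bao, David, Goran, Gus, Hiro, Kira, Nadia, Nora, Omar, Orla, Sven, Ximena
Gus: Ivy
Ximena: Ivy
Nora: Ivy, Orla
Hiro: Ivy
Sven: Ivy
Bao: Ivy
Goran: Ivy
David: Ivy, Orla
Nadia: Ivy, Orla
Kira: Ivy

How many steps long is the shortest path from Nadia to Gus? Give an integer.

One shortest route is Nadia – Ivy – Gus, which uses 2 edges, and Nadia and Gus are not directly tied, so nothing shorter exists. So d(Nadia,Gus) = 2.

2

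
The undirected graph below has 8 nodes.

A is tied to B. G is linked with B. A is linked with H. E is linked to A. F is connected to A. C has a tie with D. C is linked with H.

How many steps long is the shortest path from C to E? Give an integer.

One shortest route is C – H – A – E, which uses 3 edges, and at distance 2 from C we only reach {A}, which does not include E. So d(C,E) = 3.

3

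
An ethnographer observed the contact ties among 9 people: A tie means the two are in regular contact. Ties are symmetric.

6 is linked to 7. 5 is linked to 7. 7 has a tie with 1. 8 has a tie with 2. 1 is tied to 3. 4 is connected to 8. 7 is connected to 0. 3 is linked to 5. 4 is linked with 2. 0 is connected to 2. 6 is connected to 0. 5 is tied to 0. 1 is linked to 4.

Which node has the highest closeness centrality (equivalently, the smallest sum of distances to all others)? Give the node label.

Farness (sum of distances to all others) for each node — 0:12, 1:13, 2:14, 3:17, 4:15, 5:15, 6:17, 7:13, 8:18.
The smallest farness is 12, for 0, so 0 has the highest closeness.

0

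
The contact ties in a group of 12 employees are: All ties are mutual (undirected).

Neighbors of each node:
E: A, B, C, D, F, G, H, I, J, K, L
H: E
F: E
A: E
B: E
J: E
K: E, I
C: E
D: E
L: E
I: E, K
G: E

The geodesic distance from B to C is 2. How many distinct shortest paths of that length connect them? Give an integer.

The shortest distance is 2, and the only length-2 path is B–E–C. So there is exactly 1 shortest path.

1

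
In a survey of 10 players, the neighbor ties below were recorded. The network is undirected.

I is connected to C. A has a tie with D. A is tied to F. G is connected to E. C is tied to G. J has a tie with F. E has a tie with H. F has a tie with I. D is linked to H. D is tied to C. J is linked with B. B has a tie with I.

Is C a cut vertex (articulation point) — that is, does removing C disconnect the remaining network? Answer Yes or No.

Even without C, every remaining node can still reach every other (the residual graph is connected), so C is not a cut vertex.

No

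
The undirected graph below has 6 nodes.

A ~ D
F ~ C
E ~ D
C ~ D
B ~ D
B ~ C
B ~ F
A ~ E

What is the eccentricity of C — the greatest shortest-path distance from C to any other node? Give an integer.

Distances from C: A:2, B:1, D:1, E:2, F:1.
The largest is 2 (to E and A), so the eccentricity of C is 2.

2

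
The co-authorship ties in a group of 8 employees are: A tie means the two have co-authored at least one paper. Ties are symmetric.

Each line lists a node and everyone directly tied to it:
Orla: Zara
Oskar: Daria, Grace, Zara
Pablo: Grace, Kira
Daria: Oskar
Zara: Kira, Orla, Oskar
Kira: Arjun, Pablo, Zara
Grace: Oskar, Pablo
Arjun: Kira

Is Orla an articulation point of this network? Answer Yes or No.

Even without Orla, every remaining node can still reach every other (the residual graph is connected), so Orla is not a cut vertex.

No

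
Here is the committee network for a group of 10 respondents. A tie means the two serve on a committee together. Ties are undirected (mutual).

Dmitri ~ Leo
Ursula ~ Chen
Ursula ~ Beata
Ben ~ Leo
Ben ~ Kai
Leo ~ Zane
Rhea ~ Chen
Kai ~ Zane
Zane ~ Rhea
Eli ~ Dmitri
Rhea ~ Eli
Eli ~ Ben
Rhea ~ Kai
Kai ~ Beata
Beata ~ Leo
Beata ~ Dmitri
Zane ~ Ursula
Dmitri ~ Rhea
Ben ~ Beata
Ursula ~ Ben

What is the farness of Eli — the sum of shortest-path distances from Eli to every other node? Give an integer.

15

Distances from Eli: Beata:2, Ben:1, Chen:2, Dmitri:1, Kai:2, Leo:2, Rhea:1, Ursula:2, Zane:2.
Sum = 2 + 1 + 2 + 1 + 2 + 2 + 1 + 2 + 2 = 15.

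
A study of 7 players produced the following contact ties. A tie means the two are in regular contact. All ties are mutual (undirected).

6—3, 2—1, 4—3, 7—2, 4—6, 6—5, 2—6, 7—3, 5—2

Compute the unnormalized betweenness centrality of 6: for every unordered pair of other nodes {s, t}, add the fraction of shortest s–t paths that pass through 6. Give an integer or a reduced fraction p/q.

Pairs whose geodesics pass through 6 — 3–1: 1/2; 3–2: 1/2; 3–5: 1; 1–4: 1; 2–4: 1; 5–4: 1.
All other pairs contribute 0.
Summing the contributions gives betweenness(6) = 5.

5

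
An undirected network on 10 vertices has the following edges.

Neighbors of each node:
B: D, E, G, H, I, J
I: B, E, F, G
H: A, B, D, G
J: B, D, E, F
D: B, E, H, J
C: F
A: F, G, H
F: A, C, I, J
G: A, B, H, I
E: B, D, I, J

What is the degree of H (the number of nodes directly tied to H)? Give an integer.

4

H is directly tied to A, B, D, and G. That is 4 neighbors, so the degree of H is 4.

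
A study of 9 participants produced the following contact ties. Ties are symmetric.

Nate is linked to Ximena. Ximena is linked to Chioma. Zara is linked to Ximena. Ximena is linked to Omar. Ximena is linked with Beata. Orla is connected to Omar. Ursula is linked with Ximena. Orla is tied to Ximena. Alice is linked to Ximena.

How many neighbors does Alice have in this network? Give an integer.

Alice is directly tied to Ximena. That is 1 neighbor, so the degree of Alice is 1.

1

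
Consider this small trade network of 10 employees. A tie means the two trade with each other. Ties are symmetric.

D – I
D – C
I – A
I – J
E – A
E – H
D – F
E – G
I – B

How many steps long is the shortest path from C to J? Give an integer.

One shortest route is C – D – I – J, which uses 3 edges, and at distance 2 from C we only reach {F, I}, which does not include J. So d(C,J) = 3.

3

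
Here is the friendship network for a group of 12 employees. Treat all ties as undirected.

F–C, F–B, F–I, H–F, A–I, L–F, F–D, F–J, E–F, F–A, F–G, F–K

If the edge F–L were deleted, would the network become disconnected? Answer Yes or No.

Yes

Without the F–L edge there is no alternate route between F and L, so the network disconnects. It is a bridge.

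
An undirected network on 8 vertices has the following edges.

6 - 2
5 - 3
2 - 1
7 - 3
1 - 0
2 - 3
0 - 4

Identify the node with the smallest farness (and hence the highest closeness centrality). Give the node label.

2

Farness (sum of distances to all others) for each node — 0:18, 1:14, 2:12, 3:14, 4:24, 5:20, 6:18, 7:20.
The smallest farness is 12, for 2, so 2 has the highest closeness.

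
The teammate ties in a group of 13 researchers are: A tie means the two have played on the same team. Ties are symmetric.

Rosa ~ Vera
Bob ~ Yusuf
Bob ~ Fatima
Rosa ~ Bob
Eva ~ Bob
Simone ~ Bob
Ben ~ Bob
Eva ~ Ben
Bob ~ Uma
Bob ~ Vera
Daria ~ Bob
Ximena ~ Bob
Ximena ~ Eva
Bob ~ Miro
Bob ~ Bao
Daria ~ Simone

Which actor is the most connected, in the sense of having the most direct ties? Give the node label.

Bob

Degrees — Bao:1, Ben:2, Bob:12, Daria:2, Eva:3, Fatima:1, Miro:1, Rosa:2, Simone:2, Uma:1, Vera:2, Ximena:2, Yusuf:1.
The maximum is 12, attained only by Bob.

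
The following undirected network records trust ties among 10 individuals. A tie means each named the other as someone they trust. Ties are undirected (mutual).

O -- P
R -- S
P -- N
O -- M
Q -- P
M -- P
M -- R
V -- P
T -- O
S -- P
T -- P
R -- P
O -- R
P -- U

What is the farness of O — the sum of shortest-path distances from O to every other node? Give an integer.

Distances from O: M:1, N:2, P:1, Q:2, R:1, S:2, T:1, U:2, V:2.
Sum = 1 + 2 + 1 + 2 + 1 + 2 + 1 + 2 + 2 = 14.

14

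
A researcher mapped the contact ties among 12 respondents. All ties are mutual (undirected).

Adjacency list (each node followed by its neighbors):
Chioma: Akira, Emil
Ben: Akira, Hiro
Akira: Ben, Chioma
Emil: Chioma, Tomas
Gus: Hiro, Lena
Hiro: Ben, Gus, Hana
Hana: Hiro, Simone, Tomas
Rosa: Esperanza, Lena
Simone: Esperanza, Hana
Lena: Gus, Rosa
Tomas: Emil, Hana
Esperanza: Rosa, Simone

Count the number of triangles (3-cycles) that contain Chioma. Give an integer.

0

Chioma's neighbors are Akira and Emil, but none of them are tied to each other, so no triangle contains Chioma.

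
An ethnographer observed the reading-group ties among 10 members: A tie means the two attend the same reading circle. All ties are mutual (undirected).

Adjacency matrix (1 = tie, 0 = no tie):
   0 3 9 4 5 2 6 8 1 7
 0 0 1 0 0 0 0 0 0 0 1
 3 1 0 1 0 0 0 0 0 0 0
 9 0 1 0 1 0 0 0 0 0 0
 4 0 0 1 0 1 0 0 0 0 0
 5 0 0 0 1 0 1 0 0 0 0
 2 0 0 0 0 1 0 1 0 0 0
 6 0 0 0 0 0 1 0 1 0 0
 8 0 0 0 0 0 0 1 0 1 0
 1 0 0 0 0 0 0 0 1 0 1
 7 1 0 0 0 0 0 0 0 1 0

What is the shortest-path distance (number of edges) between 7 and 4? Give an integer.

One shortest route is 7 – 0 – 3 – 9 – 4, which uses 4 edges, and at distance 3 from 7 we only reach {6, 9}, which does not include 4. So d(7,4) = 4.

4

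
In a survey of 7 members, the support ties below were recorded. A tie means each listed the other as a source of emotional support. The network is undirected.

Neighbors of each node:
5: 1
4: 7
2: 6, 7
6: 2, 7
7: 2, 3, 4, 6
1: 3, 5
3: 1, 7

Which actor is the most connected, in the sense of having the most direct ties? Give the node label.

7

Degrees — 1:2, 2:2, 3:2, 4:1, 5:1, 6:2, 7:4.
The maximum is 4, attained only by 7.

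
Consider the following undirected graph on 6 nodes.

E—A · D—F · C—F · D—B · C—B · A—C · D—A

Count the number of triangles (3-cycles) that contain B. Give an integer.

0

B's neighbors are C and D, but none of them are tied to each other, so no triangle contains B.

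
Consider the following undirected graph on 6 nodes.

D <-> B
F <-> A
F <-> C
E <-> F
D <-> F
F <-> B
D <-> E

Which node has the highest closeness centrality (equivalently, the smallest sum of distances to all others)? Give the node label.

Farness (sum of distances to all others) for each node — A:9, B:8, C:9, D:7, E:8, F:5.
The smallest farness is 5, for F, so F has the highest closeness.

F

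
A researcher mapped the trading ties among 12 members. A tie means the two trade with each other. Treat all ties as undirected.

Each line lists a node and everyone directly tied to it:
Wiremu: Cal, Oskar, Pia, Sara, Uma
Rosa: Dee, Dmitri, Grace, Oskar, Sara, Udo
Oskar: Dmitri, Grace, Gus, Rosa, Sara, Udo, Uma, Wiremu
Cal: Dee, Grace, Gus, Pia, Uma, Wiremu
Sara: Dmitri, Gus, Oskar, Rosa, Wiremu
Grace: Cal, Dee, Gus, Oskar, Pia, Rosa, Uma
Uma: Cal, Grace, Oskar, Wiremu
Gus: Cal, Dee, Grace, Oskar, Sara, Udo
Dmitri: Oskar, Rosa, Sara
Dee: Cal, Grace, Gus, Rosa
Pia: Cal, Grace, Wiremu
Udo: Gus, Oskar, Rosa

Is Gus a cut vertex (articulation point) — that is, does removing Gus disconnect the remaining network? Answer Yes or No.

Even without Gus, every remaining node can still reach every other (the residual graph is connected), so Gus is not a cut vertex.

No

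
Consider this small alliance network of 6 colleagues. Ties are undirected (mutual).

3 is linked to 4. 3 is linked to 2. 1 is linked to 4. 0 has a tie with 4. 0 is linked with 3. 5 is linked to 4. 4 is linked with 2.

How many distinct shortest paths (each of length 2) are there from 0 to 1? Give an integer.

The shortest distance is 2, and the only length-2 path is 0–4–1. So there is exactly 1 shortest path.

1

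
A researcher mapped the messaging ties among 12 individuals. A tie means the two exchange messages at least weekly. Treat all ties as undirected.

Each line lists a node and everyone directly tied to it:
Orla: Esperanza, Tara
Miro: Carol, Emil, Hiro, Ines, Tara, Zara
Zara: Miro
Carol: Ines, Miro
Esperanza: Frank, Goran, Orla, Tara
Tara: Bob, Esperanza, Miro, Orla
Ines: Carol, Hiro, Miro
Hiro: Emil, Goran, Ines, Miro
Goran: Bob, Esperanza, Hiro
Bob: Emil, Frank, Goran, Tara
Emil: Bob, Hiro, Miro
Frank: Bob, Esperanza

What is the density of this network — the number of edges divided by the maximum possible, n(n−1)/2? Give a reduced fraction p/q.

19/66

There are 19 edges and 12 nodes, so the maximum possible is C(12,2) = 66.
Density = 19/66.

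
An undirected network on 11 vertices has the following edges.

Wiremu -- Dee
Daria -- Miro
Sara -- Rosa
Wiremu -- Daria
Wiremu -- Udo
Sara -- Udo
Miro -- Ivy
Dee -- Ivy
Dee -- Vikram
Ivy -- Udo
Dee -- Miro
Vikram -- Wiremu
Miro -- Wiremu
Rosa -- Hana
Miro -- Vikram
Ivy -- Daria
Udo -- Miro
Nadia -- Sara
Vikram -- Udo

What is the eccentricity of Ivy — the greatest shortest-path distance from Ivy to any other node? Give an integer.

4

Distances from Ivy: Daria:1, Dee:1, Hana:4, Miro:1, Nadia:3, Rosa:3, Sara:2, Udo:1, Vikram:2, Wiremu:2.
The largest is 4 (to Hana), so the eccentricity of Ivy is 4.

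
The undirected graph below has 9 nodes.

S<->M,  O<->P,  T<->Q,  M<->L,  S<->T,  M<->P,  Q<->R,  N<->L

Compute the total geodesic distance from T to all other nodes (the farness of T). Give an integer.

20

Distances from T: L:3, M:2, N:4, O:4, P:3, Q:1, R:2, S:1.
Sum = 3 + 2 + 4 + 4 + 3 + 1 + 2 + 1 = 20.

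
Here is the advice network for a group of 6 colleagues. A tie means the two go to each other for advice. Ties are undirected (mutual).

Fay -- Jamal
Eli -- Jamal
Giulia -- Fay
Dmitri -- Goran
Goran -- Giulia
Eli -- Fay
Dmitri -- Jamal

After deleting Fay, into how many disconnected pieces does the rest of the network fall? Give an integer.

1

Fay's neighbors (Eli, Giulia, and Jamal) remain reachable from one another through other ties, so the rest of the network stays in one piece.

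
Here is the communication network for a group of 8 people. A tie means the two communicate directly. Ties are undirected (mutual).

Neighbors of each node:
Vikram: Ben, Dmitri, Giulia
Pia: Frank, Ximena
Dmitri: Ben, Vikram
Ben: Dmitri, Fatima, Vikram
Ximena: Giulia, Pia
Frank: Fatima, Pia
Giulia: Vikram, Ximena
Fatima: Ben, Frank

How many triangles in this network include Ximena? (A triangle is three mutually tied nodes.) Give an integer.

Ximena's neighbors are Giulia and Pia, but none of them are tied to each other, so no triangle contains Ximena.

0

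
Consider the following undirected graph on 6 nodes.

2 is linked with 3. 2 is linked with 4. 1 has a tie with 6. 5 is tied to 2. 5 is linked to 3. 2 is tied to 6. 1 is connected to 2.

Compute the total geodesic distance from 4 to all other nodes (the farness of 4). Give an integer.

9

Distances from 4: 1:2, 2:1, 3:2, 5:2, 6:2.
Sum = 2 + 1 + 2 + 2 + 2 = 9.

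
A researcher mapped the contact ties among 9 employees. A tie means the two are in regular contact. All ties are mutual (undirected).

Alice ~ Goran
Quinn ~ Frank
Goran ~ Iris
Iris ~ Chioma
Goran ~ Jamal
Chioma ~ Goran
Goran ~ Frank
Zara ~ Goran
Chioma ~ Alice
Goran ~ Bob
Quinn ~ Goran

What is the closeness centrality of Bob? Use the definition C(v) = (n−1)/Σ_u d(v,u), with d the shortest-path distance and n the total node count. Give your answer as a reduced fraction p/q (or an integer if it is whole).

Distances from Bob: Alice:2, Chioma:2, Frank:2, Goran:1, Iris:2, Jamal:2, Quinn:2, Zara:2. Sum = 15.
n = 9, so closeness = 8/15.

8/15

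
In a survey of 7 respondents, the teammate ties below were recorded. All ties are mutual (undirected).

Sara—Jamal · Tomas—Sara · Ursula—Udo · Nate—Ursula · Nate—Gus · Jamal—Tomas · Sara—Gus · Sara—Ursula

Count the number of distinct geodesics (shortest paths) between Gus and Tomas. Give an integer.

1

The shortest distance is 2, and the only length-2 path is Gus–Sara–Tomas. So there is exactly 1 shortest path.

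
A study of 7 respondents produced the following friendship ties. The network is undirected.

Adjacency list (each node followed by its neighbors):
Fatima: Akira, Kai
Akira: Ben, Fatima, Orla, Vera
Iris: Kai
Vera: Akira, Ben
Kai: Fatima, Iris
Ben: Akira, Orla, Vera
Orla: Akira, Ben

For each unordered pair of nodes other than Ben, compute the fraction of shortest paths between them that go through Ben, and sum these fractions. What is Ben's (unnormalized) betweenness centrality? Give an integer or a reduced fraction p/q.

1/2

Pairs whose geodesics pass through Ben — Orla–Vera: 1/2.
All other pairs contribute 0.
Summing the contributions gives betweenness(Ben) = 1/2.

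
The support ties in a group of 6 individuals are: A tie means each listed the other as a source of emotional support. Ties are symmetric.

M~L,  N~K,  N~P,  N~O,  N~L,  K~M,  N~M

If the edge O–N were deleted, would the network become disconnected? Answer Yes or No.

Without the O–N edge there is no alternate route between O and N, so the network disconnects. It is a bridge.

Yes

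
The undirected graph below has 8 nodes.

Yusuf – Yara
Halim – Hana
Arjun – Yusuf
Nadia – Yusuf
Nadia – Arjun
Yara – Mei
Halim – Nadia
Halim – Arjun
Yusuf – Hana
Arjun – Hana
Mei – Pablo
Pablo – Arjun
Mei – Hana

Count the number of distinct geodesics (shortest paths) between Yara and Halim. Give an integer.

4

The shortest distance is 3. The length-3 paths are: Yara–Mei–Hana–Halim; Yara–Yusuf–Hana–Halim; Yara–Yusuf–Arjun–Halim; Yara–Yusuf–Nadia–Halim.
That gives 4 distinct shortest paths.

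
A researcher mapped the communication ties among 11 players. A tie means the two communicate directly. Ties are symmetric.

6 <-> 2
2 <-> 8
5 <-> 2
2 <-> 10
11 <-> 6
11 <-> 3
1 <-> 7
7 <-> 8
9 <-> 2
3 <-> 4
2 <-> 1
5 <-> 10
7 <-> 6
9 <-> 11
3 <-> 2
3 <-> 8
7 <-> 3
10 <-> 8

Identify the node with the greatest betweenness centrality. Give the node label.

2

Unnormalized betweenness of each node: 1:37/60, 2:1199/60, 3:257/20, 4:0, 5:0, 6:13/5, 7:107/30, 8:46/15, 9:67/60, 10:7/10, 11:5/2.
2 has the largest value, 1199/60, making it the main broker — the node through which the most shortest paths run.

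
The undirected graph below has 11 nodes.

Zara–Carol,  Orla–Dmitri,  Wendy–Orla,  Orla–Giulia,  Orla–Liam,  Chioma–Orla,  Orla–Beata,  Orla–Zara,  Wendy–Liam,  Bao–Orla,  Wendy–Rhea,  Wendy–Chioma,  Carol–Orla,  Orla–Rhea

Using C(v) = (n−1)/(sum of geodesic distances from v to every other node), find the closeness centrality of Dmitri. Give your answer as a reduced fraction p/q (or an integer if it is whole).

Distances from Dmitri: Bao:2, Beata:2, Carol:2, Chioma:2, Giulia:2, Liam:2, Orla:1, Rhea:2, Wendy:2, Zara:2. Sum = 19.
n = 11, so closeness = 10/19.

10/19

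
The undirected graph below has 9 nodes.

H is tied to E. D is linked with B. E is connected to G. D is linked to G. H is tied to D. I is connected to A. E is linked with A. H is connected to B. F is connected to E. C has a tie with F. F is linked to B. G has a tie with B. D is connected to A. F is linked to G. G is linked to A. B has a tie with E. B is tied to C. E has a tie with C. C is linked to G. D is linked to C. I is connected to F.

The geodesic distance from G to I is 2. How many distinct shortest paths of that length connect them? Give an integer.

The shortest distance is 2. The length-2 paths are: G–A–I; G–F–I.
That gives 2 distinct shortest paths.

2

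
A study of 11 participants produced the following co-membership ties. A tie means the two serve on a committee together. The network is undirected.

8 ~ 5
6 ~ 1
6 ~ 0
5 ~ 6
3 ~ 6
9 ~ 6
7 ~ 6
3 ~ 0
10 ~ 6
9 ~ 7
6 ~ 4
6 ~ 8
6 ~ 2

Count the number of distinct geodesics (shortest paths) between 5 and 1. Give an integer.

The shortest distance is 2, and the only length-2 path is 5–6–1. So there is exactly 1 shortest path.

1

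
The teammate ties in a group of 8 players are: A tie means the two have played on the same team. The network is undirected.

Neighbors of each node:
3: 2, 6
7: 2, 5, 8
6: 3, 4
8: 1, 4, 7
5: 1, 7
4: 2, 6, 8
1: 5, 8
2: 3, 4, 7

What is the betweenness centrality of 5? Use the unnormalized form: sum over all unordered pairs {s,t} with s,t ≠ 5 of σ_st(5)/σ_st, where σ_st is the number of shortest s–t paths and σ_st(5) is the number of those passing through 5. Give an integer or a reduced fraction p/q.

Pairs whose geodesics pass through 5 — 3–1: 1/4; 1–7: 1/2; 1–2: 1/3.
All other pairs contribute 0.
Summing the contributions gives betweenness(5) = 13/12.

13/12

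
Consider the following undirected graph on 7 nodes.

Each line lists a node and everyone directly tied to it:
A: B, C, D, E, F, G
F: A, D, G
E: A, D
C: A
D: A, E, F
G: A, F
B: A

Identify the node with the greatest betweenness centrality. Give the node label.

A

Unnormalized betweenness of each node: A:11, B:0, C:0, D:1/2, E:0, F:1/2, G:0.
A has the largest value, 11, making it the main broker — the node through which the most shortest paths run.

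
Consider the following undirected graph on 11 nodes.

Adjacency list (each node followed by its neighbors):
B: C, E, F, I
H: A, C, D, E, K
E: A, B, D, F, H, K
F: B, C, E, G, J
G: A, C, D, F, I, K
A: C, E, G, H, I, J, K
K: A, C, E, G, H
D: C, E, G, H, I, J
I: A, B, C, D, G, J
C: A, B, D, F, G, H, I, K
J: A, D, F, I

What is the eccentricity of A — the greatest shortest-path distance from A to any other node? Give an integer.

2

Distances from A: B:2, C:1, D:2, E:1, F:2, G:1, H:1, I:1, J:1, K:1.
The largest is 2 (to F, D, and B), so the eccentricity of A is 2.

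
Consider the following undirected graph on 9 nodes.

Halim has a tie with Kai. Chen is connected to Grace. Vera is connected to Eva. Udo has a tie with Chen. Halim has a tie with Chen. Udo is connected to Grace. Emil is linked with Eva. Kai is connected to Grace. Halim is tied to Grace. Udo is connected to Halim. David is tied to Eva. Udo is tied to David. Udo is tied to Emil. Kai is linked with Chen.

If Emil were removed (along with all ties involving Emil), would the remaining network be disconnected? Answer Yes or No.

Even without Emil, every remaining node can still reach every other (the residual graph is connected), so Emil is not a cut vertex.

No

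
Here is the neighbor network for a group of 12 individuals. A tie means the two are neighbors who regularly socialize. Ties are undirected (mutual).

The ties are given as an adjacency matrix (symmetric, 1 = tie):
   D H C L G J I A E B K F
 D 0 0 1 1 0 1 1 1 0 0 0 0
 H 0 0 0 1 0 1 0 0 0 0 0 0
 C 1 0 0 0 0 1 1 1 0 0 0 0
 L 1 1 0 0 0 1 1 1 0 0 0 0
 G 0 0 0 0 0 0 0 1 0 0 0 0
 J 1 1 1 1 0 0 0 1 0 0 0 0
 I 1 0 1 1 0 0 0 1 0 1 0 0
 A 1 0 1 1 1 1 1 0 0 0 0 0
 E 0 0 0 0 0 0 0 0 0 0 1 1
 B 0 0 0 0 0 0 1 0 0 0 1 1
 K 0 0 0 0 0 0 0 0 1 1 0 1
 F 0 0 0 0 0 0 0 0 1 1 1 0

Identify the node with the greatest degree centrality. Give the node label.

Degrees — A:6, B:3, C:4, D:5, E:2, F:3, G:1, H:2, I:5, J:5, K:3, L:5.
The maximum is 6, attained only by A.

A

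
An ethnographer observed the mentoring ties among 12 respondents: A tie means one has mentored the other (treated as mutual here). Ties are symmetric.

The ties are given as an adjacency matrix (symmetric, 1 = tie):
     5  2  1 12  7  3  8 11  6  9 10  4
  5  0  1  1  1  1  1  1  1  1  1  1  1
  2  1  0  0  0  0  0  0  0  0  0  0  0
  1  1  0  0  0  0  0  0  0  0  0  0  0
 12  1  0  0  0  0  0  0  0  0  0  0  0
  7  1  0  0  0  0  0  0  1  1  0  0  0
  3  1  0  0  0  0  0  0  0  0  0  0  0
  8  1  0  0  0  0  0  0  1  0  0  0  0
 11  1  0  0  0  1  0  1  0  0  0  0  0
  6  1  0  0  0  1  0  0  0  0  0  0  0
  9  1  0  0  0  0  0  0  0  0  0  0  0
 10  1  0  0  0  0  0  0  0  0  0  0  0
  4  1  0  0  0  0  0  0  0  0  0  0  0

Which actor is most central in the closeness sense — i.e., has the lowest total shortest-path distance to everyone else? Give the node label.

5

Farness (sum of distances to all others) for each node — 1:21, 2:21, 3:21, 4:21, 5:11, 6:20, 7:19, 8:20, 9:21, 10:21, 11:19, 12:21.
The smallest farness is 11, for 5, so 5 has the highest closeness.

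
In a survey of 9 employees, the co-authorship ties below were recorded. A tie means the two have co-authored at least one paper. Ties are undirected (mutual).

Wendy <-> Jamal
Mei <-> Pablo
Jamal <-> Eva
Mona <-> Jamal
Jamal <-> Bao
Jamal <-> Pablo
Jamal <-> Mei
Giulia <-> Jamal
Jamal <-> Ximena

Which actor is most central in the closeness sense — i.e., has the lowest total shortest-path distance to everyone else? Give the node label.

Jamal

Farness (sum of distances to all others) for each node — Bao:15, Eva:15, Giulia:15, Jamal:8, Mei:14, Mona:15, Pablo:14, Wendy:15, Ximena:15.
The smallest farness is 8, for Jamal, so Jamal has the highest closeness.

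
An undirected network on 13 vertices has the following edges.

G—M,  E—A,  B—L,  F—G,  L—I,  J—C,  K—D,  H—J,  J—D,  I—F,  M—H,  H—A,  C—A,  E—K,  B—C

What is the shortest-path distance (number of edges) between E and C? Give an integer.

One shortest route is E – A – C, which uses 2 edges, and E and C are not directly tied, so nothing shorter exists. So d(E,C) = 2.

2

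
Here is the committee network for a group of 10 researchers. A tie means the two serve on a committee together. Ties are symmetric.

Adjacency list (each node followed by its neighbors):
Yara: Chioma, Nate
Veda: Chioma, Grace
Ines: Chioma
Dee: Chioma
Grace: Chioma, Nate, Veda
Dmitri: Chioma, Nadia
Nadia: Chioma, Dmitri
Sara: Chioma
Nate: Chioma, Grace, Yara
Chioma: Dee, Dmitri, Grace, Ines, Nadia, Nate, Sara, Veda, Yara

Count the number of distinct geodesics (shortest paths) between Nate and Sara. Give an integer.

1

The shortest distance is 2, and the only length-2 path is Nate–Chioma–Sara. So there is exactly 1 shortest path.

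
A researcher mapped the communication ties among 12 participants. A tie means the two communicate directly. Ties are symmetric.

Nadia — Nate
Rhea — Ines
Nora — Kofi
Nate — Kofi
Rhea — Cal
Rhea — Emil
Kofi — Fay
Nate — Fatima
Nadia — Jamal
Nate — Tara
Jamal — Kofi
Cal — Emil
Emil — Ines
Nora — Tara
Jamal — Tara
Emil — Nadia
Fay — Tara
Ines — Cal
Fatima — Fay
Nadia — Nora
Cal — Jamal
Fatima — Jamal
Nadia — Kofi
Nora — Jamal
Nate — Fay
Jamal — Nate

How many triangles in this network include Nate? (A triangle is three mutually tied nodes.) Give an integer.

8

Nate's neighbors: Fatima, Fay, Jamal, Kofi, Nadia, and Tara.
Neighbor pairs that are themselves tied: Nate–Fatima–Fay; Nate–Fatima–Jamal; Nate–Fay–Kofi; Nate–Fay–Tara; Nate–Jamal–Kofi; Nate–Jamal–Nadia; Nate–Jamal–Tara; Nate–Kofi–Nadia. Each forms one triangle with Nate, for 8 in total.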